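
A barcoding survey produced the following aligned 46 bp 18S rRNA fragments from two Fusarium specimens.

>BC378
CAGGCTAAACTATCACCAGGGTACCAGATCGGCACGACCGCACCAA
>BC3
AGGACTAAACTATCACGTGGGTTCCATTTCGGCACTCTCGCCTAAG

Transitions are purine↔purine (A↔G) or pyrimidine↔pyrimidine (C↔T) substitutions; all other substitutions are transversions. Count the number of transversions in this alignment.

The sequences differ at positions 1 (C/A, transversion), 2 (A/G, transition), 4 (G/A, transition), 17 (C/G, transversion), 18 (A/T, transversion), 23 (A/T, transversion), 27 (G/T, transversion), 28 (A/T, transversion), 36 (G/T, transversion), 37 (A/C, transversion), 38 (C/T, transition), 42 (A/C, transversion), 43 (C/T, transition), 44 (C/A, transversion), 46 (A/G, transition).
Of the 15 differences, 5 transitions and 10 transversions, so the answer is 10.

10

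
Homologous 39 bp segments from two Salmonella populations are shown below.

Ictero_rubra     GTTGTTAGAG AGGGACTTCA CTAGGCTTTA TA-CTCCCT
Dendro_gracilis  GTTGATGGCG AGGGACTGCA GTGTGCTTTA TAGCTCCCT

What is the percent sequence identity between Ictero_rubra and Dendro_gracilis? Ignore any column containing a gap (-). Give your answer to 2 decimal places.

Excluding the 1 gap column leaves 38 comparable sites.
Mismatches occur at site 5 (T→A), site 7 (A→G), site 9 (A→C), site 18 (T→G), site 21 (C→G), site 23 (A→G), site 24 (G→T).
31 of the 38 comparable sites match, so the percent identity is 31/38 × 100 = 81.58%.

81.58%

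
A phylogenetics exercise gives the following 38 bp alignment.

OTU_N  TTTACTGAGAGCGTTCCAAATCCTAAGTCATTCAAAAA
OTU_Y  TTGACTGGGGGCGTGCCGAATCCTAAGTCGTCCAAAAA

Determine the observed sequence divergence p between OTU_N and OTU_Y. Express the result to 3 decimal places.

Differing sites — 3:T/G; 8:A/G; 10:A/G; 15:T/G; 18:A/G; 30:A/G; 32:T/C.
There are 7 differences over 38 sites, so p = 7/38 = 0.184.

0.184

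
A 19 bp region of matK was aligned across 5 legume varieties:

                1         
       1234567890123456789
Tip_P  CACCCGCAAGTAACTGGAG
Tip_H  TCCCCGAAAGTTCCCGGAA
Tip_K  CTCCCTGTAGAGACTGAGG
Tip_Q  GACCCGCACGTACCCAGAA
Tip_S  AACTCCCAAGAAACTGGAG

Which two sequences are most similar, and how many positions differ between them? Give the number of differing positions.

4

Pairwise Hamming distances:
  Tip_P vs Tip_H: 7
  Tip_P vs Tip_K: 8
  Tip_P vs Tip_Q: 6
  Tip_P vs Tip_S: 4
  Tip_H vs Tip_K: 12
  Tip_H vs Tip_Q: 6
  Tip_H vs Tip_S: 10
  Tip_K vs Tip_Q: 14
  Tip_K vs Tip_S: 9
  Tip_Q vs Tip_S: 9
The smallest is 4, between Tip_P and Tip_S.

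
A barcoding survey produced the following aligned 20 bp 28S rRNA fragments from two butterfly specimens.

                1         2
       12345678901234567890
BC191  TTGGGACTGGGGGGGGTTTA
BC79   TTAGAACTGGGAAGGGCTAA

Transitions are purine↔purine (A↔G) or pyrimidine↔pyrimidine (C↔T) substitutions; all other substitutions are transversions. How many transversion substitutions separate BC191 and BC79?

1

Mismatches occur at site 3 (G↔A, transition), site 5 (G↔A, transition), site 12 (G↔A, transition), site 13 (G↔A, transition), site 17 (T↔C, transition), site 19 (T↔A, transversion).
Of the 6 differences, 5 transitions and 1 transversion, so the answer is 1.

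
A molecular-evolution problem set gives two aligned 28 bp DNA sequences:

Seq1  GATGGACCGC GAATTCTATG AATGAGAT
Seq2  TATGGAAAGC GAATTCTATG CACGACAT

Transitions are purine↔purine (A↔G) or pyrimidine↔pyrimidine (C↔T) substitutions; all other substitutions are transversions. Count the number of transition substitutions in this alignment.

Mismatches occur at site 1 (G↔T, transversion), site 7 (C↔A, transversion), site 8 (C↔A, transversion), site 21 (A↔C, transversion), site 23 (T↔C, transition), site 26 (G↔C, transversion).
Of the 6 differences, 1 transition and 5 transversions, so the answer is 1.

1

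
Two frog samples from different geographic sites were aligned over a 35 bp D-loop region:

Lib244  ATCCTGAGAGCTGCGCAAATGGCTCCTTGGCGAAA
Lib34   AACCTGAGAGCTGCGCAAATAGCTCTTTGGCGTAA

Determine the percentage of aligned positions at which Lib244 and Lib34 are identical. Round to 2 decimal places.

The sequences differ at positions 2 (T/A), 21 (G/A), 26 (C/T), 33 (A/T).
31 of the 35 sites match, so the percent identity is 31/35 × 100 = 88.57%.

88.57%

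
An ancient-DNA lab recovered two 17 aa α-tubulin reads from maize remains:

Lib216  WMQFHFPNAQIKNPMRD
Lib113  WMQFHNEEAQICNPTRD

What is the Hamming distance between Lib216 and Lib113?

The sequences differ at positions 6 (F/N), 7 (P/E), 8 (N/E), 12 (K/C), 15 (M/T).
That gives 5 mismatches out of 17 aligned sites, so the Hamming distance is 5.

5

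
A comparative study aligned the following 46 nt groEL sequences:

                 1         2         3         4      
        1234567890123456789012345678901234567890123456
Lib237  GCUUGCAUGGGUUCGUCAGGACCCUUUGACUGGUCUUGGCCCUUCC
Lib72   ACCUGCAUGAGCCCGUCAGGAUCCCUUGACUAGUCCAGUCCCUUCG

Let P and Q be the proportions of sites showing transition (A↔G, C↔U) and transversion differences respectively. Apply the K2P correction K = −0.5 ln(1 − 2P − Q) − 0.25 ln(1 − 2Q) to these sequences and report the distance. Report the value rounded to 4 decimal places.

0.3398

Differing sites — 1:G/A (Ti); 3:U/C (Ti); 10:G/A (Ti); 12:U/C (Ti); 13:U/C (Ti); 22:C/U (Ti); 25:U/C (Ti); 32:G/A (Ti); 36:U/C (Ti); 37:U/A (Tv); 39:G/U (Tv); 46:C/G (Tv).
Of the 12 differences, 9 transitions and 3 transversions over 46 sites: P = 9/46 = 0.195652, Q = 3/46 = 0.065217.
d = −0.5·ln(0.543479) − 0.25·ln(0.869566) = −0.5·(-0.609764) − 0.25·(-0.139761) = 0.3398.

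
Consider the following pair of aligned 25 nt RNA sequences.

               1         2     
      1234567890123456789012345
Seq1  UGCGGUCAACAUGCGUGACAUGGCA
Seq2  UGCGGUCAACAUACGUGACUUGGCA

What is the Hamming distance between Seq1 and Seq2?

2

Mismatches occur at site 13 (G↔A), site 20 (A↔U).
That gives 2 mismatches out of 25 aligned sites, so the Hamming distance is 2.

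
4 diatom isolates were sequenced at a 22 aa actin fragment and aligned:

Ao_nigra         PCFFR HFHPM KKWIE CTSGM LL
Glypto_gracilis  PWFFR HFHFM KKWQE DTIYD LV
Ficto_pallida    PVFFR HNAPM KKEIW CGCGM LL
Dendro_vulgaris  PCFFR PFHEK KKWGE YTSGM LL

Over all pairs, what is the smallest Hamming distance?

5

Pairwise Hamming distances:
  Ao_nigra vs Glypto_gracilis: 8
  Ao_nigra vs Ficto_pallida: 7
  Ao_nigra vs Dendro_vulgaris: 5
  Glypto_gracilis vs Ficto_pallida: 13
  Glypto_gracilis vs Dendro_vulgaris: 10
  Ficto_pallida vs Dendro_vulgaris: 12
The smallest is 5, between Ao_nigra and Dendro_vulgaris.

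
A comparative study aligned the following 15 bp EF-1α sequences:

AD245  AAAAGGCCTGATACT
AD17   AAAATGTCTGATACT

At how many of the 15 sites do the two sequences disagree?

Mismatches occur at site 5 (G↔T), site 7 (C↔T).
That gives 2 mismatches out of 15 aligned sites, so the Hamming distance is 2.

2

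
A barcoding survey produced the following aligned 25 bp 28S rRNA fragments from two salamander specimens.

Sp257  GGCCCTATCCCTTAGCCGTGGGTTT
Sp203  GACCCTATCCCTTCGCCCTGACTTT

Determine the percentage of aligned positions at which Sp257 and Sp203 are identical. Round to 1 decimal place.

80.0%

Differing sites — 2:G/A; 14:A/C; 18:G/C; 21:G/A; 22:G/C.
20 of the 25 sites match, so the percent identity is 20/25 × 100 = 80.0%.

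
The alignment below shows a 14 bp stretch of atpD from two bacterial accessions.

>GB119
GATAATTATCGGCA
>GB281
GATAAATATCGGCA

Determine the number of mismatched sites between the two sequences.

1

A single mismatch occurs at site 6 (T→A).
That gives 1 mismatch out of 14 aligned sites, so the Hamming distance is 1.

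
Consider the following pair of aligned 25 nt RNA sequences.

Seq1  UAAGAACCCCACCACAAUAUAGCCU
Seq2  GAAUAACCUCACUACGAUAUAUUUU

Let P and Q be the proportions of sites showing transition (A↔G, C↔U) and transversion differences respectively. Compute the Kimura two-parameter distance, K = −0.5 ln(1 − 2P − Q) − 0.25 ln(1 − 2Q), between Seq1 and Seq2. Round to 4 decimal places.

Mismatches occur at site 1 (U/G, transversion), site 4 (G/U, transversion), site 9 (C/U, transition), site 13 (C/U, transition), site 16 (A/G, transition), site 22 (G/U, transversion), site 23 (C/U, transition), site 24 (C/U, transition).
Of the 8 differences, 5 transitions and 3 transversions over 25 sites: P = 5/25 = 0.200000, Q = 3/25 = 0.120000.
d = −0.5·ln(0.480000) − 0.25·ln(0.760000) = −0.5·(-0.733969) − 0.25·(-0.274437) = 0.4356.

0.4356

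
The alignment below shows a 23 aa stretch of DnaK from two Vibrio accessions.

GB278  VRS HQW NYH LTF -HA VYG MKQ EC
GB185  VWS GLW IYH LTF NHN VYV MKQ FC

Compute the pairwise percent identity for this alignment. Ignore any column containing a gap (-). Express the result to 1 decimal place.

Excluding the 1 gap column leaves 22 comparable sites.
Mismatches occur at site 2 (R/W), site 4 (H/G), site 5 (Q/L), site 7 (N/I), site 15 (A/N), site 18 (G/V), site 22 (E/F).
15 of the 22 comparable sites match, so the percent identity is 15/22 × 100 = 68.2%.

68.2%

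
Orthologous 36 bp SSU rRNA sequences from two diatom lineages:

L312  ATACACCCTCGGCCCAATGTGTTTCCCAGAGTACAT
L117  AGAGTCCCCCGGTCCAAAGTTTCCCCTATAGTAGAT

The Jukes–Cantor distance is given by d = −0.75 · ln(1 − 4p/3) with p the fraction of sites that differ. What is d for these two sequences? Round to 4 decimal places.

0.4408

Mismatches occur at site 2 (T↔G), site 4 (C↔G), site 5 (A↔T), site 9 (T↔C), site 13 (C↔T), site 18 (T↔A), site 21 (G↔T), site 23 (T↔C), site 24 (T↔C), site 27 (C↔T), site 29 (G↔T), site 34 (C↔G).
p = 12/36 = 0.333333.
d = −0.75 · ln(1 − (4/3)·0.333333) = −0.75 · ln(0.555556) = −0.75 · (-0.587786) = 0.4408.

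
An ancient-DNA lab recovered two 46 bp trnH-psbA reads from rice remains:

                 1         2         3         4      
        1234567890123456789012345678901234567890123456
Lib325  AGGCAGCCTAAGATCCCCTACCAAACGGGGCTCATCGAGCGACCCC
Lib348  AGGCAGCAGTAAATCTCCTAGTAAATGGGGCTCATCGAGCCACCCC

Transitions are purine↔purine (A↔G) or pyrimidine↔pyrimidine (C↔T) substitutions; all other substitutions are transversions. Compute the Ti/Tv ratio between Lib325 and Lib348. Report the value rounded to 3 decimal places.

Differing sites — 8:C/A (Tv); 9:T/G (Tv); 10:A/T (Tv); 12:G/A (Ti); 16:C/T (Ti); 21:C/G (Tv); 22:C/T (Ti); 26:C/T (Ti); 41:G/C (Tv).
Of the 9 differences, 4 transitions and 5 transversions, so Ti/Tv = 4/5 = 0.800.

0.800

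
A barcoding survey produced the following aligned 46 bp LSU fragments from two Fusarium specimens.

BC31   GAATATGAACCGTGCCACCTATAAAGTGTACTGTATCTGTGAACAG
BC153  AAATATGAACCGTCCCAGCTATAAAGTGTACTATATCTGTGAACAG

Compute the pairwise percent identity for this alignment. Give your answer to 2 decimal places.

91.30%

The sequences differ at positions 1 (G/A), 14 (G/C), 18 (C/G), 33 (G/A).
42 of the 46 sites match, so the percent identity is 42/46 × 100 = 91.30%.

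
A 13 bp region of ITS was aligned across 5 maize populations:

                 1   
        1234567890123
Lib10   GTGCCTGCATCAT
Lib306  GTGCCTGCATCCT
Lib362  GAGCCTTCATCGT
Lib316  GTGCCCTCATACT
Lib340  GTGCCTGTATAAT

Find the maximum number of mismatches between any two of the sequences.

Pairwise Hamming distances:
  Lib10 vs Lib306: 1
  Lib10 vs Lib362: 3
  Lib10 vs Lib316: 4
  Lib10 vs Lib340: 2
  Lib306 vs Lib362: 3
  Lib306 vs Lib316: 3
  Lib306 vs Lib340: 3
  Lib362 vs Lib316: 4
  Lib362 vs Lib340: 5
  Lib316 vs Lib340: 4
The largest is 5, between Lib362 and Lib340.

5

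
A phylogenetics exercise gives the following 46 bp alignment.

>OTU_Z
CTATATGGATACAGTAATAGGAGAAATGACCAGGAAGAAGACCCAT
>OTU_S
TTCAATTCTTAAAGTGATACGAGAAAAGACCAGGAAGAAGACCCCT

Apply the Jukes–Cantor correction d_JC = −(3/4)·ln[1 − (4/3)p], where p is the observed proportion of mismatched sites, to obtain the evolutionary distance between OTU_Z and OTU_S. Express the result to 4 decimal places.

Differing sites — 1:C/T; 3:A/C; 4:T/A; 7:G/T; 8:G/C; 9:A/T; 12:C/A; 16:A/G; 20:G/C; 27:T/A; 45:A/C.
p = 11/46 = 0.239130.
d = −0.75 · ln(1 − (4/3)·0.239130) = −0.75 · ln(0.681160) = −0.75 · (-0.383958) = 0.2880.

0.2880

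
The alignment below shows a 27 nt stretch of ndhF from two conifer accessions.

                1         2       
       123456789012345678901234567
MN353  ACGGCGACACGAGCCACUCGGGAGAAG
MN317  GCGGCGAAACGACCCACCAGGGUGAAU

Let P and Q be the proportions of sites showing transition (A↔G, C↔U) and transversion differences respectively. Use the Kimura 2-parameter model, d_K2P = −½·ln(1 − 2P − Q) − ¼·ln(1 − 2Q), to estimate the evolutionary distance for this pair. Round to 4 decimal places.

Differing sites — 1:A/G (Ti); 8:C/A (Tv); 13:G/C (Tv); 18:U/C (Ti); 19:C/A (Tv); 23:A/U (Tv); 27:G/U (Tv).
Of the 7 differences, 2 transitions and 5 transversions over 27 sites: P = 2/27 = 0.074074, Q = 5/27 = 0.185185.
d = −0.5·ln(0.666667) − 0.25·ln(0.629630) = −0.5·(-0.405465) − 0.25·(-0.462623) = 0.3184.

0.3184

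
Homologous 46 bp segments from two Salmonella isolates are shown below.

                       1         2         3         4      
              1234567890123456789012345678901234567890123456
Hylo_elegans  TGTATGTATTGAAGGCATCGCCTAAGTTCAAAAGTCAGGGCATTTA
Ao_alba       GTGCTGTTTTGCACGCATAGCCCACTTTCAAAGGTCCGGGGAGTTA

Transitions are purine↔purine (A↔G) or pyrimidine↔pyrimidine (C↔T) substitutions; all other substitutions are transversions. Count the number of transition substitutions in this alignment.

2

The sequences differ at positions 1 (T/G, transversion), 2 (G/T, transversion), 3 (T/G, transversion), 4 (A/C, transversion), 8 (A/T, transversion), 12 (A/C, transversion), 14 (G/C, transversion), 19 (C/A, transversion), 23 (T/C, transition), 25 (A/C, transversion), 26 (G/T, transversion), 33 (A/G, transition), 37 (A/C, transversion), 41 (C/G, transversion), 43 (T/G, transversion).
Of the 15 differences, 2 transitions and 13 transversions, so the answer is 2.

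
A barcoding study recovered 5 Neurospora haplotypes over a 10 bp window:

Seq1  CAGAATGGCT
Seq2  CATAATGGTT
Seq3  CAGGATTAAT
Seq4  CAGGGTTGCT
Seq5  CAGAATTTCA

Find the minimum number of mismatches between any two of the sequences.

2

Pairwise Hamming distances:
  Seq1 vs Seq2: 2
  Seq1 vs Seq3: 4
  Seq1 vs Seq4: 3
  Seq1 vs Seq5: 3
  Seq2 vs Seq3: 5
  Seq2 vs Seq4: 5
  Seq2 vs Seq5: 5
  Seq3 vs Seq4: 3
  Seq3 vs Seq5: 4
  Seq4 vs Seq5: 4
The smallest is 2, between Seq1 and Seq2.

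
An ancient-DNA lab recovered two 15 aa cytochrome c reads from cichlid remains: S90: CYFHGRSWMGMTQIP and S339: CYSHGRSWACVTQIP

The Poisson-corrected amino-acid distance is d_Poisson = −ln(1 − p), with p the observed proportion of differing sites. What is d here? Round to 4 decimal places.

0.3102

Differing sites — 3:F/S; 9:M/A; 10:G/C; 11:M/V.
p = 4/15 = 0.266667.
d = −ln(1 − 0.266667) = −ln(0.733333) = 0.3102.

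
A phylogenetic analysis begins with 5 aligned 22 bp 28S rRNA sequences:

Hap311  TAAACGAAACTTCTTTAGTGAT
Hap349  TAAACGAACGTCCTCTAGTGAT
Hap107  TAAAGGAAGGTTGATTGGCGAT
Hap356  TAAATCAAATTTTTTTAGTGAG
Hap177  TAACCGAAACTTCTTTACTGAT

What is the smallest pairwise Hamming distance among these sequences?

2

Pairwise Hamming distances:
  Hap311 vs Hap349: 4
  Hap311 vs Hap107: 7
  Hap311 vs Hap356: 5
  Hap311 vs Hap177: 2
  Hap349 vs Hap107: 8
  Hap349 vs Hap356: 8
  Hap349 vs Hap177: 6
  Hap107 vs Hap356: 9
  Hap107 vs Hap177: 9
  Hap356 vs Hap177: 7
The smallest is 2, between Hap311 and Hap177.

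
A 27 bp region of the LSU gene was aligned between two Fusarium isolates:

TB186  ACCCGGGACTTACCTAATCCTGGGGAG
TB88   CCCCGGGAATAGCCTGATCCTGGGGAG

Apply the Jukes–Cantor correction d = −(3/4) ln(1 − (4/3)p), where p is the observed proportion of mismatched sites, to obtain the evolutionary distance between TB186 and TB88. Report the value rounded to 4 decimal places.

Differing sites — 1:A/C; 9:C/A; 11:T/A; 12:A/G; 16:A/G.
p = 5/27 = 0.185185.
d = −0.75 · ln(1 − (4/3)·0.185185) = −0.75 · ln(0.753087) = −0.75 · (-0.283575) = 0.2127.

0.2127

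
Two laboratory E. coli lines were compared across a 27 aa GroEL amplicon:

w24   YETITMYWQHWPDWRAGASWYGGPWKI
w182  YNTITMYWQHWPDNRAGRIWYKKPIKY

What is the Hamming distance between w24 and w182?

The sequences differ at positions 2 (E/N), 14 (W/N), 18 (A/R), 19 (S/I), 22 (G/K), 23 (G/K), 25 (W/I), 27 (I/Y).
That gives 8 mismatches out of 27 aligned sites, so the Hamming distance is 8.

8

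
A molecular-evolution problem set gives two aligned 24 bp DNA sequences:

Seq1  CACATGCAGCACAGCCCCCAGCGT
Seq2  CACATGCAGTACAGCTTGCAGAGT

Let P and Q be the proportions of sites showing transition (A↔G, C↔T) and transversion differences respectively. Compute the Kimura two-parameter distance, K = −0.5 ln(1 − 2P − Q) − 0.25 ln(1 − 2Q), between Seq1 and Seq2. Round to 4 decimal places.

Mismatches occur at site 10 (C→T, transition), site 16 (C→T, transition), site 17 (C→T, transition), site 18 (C→G, transversion), site 22 (C→A, transversion).
Of the 5 differences, 3 transitions and 2 transversions over 24 sites: P = 3/24 = 0.125000, Q = 2/24 = 0.083333.
d = −0.5·ln(0.666667) − 0.25·ln(0.833334) = −0.5·(-0.405465) − 0.25·(-0.182321) = 0.2483.

0.2483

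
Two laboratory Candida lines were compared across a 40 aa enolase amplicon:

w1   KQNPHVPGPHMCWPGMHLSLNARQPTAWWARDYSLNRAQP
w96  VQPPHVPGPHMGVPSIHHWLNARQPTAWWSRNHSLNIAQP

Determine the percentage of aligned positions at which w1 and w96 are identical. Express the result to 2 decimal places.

70.00%

Differing sites — 1:K/V; 3:N/P; 12:C/G; 13:W/V; 15:G/S; 16:M/I; 18:L/H; 19:S/W; 30:A/S; 32:D/N; 33:Y/H; 37:R/I.
28 of the 40 sites match, so the percent identity is 28/40 × 100 = 70.00%.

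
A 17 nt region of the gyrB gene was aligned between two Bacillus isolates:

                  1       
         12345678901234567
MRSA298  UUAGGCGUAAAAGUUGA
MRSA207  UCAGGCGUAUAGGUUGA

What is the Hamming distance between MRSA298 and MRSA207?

3

The sequences differ at positions 2 (U/C), 10 (A/U), 12 (A/G).
That gives 3 mismatches out of 17 aligned sites, so the Hamming distance is 3.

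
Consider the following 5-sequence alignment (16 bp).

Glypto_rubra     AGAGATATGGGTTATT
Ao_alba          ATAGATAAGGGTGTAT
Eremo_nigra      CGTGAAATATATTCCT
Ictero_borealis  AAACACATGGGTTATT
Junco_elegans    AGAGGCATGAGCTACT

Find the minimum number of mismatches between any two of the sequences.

Pairwise Hamming distances:
  Glypto_rubra vs Ao_alba: 5
  Glypto_rubra vs Eremo_nigra: 8
  Glypto_rubra vs Ictero_borealis: 3
  Glypto_rubra vs Junco_elegans: 5
  Ao_alba vs Eremo_nigra: 11
  Ao_alba vs Ictero_borealis: 7
  Ao_alba vs Junco_elegans: 9
  Eremo_nigra vs Ictero_borealis: 10
  Eremo_nigra vs Junco_elegans: 9
  Ictero_borealis vs Junco_elegans: 6
The smallest is 3, between Glypto_rubra and Ictero_borealis.

3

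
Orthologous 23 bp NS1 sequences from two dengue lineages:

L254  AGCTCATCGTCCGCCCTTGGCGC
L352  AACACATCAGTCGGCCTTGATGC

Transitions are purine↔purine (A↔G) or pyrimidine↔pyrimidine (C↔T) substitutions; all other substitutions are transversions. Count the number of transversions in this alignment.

The sequences differ at positions 2 (G/A, transition), 4 (T/A, transversion), 9 (G/A, transition), 10 (T/G, transversion), 11 (C/T, transition), 14 (C/G, transversion), 20 (G/A, transition), 21 (C/T, transition).
Of the 8 differences, 5 transitions and 3 transversions, so the answer is 3.

3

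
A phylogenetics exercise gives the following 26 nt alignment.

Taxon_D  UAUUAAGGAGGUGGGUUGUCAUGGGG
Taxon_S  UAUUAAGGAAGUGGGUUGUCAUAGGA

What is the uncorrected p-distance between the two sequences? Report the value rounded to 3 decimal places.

The sequences differ at positions 10 (G/A), 23 (G/A), 26 (G/A).
There are 3 differences over 26 sites, so p = 3/26 = 0.115.

0.115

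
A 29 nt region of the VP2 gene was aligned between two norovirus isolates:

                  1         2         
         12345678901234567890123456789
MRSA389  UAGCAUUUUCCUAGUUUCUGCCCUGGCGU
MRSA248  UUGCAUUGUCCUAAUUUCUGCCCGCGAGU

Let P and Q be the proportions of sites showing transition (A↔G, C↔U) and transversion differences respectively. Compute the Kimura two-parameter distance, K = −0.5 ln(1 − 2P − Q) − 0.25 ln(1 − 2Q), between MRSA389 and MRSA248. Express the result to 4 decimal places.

Differing sites — 2:A/U (Tv); 8:U/G (Tv); 14:G/A (Ti); 24:U/G (Tv); 25:G/C (Tv); 27:C/A (Tv).
Of the 6 differences, 1 transition and 5 transversions over 29 sites: P = 1/29 = 0.034483, Q = 5/29 = 0.172414.
d = −0.5·ln(0.758620) − 0.25·ln(0.655172) = −0.5·(-0.276254) − 0.25·(-0.422857) = 0.2438.

0.2438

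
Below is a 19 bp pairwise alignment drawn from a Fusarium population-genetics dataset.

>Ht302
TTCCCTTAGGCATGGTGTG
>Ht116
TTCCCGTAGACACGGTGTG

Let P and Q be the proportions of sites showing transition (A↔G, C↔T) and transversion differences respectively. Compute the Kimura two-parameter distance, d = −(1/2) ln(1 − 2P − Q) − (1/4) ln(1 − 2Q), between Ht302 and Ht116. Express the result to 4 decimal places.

0.1805

Differing sites — 6:T/G (Tv); 10:G/A (Ti); 13:T/C (Ti).
Of the 3 differences, 2 transitions and 1 transversion over 19 sites: P = 2/19 = 0.105263, Q = 1/19 = 0.052632.
d = −0.5·ln(0.736842) − 0.25·ln(0.894736) = −0.5·(-0.305382) − 0.25·(-0.111227) = 0.1805.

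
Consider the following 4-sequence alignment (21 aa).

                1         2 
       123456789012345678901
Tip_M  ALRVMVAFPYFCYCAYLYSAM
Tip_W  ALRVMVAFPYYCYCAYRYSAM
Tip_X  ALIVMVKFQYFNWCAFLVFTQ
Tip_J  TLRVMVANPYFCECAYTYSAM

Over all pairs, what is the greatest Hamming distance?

13

Pairwise Hamming distances:
  Tip_M vs Tip_W: 2
  Tip_M vs Tip_X: 10
  Tip_M vs Tip_J: 4
  Tip_W vs Tip_X: 12
  Tip_W vs Tip_J: 5
  Tip_X vs Tip_J: 13
The largest is 13, between Tip_X and Tip_J.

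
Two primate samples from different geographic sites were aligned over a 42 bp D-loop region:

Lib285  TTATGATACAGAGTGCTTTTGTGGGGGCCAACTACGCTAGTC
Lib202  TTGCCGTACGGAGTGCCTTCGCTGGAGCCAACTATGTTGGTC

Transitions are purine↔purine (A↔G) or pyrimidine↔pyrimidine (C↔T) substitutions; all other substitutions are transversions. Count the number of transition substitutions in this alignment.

The sequences differ at positions 3 (A/G, transition), 4 (T/C, transition), 5 (G/C, transversion), 6 (A/G, transition), 10 (A/G, transition), 17 (T/C, transition), 20 (T/C, transition), 22 (T/C, transition), 23 (G/T, transversion), 26 (G/A, transition), 35 (C/T, transition), 37 (C/T, transition), 39 (A/G, transition).
Of the 13 differences, 11 transitions and 2 transversions, so the answer is 11.

11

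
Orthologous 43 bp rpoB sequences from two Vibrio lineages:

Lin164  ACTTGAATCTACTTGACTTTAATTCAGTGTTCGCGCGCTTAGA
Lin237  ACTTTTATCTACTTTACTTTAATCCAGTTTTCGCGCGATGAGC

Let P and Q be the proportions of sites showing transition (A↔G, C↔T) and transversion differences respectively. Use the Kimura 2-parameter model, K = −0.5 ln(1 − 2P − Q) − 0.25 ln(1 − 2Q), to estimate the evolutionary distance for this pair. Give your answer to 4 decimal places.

Mismatches occur at site 5 (G/T, transversion), site 6 (A/T, transversion), site 15 (G/T, transversion), site 24 (T/C, transition), site 29 (G/T, transversion), site 38 (C/A, transversion), site 40 (T/G, transversion), site 43 (A/C, transversion).
Of the 8 differences, 1 transition and 7 transversions over 43 sites: P = 1/43 = 0.023256, Q = 7/43 = 0.162791.
d = −0.5·ln(0.790697) − 0.25·ln(0.674418) = −0.5·(-0.234840) − 0.25·(-0.393905) = 0.2159.

0.2159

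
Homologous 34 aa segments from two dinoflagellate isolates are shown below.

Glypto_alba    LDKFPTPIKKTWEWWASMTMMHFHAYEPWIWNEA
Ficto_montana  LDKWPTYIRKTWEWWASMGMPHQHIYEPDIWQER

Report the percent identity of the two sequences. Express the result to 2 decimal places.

70.59%

Differing sites — 4:F/W; 7:P/Y; 9:K/R; 19:T/G; 21:M/P; 23:F/Q; 25:A/I; 29:W/D; 32:N/Q; 34:A/R.
24 of the 34 sites match, so the percent identity is 24/34 × 100 = 70.59%.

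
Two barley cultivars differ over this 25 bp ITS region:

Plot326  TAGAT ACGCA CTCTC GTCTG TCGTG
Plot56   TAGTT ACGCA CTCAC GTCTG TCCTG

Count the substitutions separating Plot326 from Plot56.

3

Differing sites — 4:A/T; 14:T/A; 23:G/C.
That gives 3 mismatches out of 25 aligned sites, so the Hamming distance is 3.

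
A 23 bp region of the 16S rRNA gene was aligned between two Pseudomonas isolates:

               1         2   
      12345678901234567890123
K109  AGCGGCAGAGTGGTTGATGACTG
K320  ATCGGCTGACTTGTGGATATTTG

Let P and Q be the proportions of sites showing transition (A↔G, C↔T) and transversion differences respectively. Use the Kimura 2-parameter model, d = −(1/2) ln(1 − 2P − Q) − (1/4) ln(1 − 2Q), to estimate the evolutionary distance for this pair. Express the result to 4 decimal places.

Differing sites — 2:G/T (Tv); 7:A/T (Tv); 10:G/C (Tv); 12:G/T (Tv); 15:T/G (Tv); 19:G/A (Ti); 20:A/T (Tv); 21:C/T (Ti).
Of the 8 differences, 2 transitions and 6 transversions over 23 sites: P = 2/23 = 0.086957, Q = 6/23 = 0.260870.
d = −0.5·ln(0.565216) − 0.25·ln(0.478260) = −0.5·(-0.570547) − 0.25·(-0.737601) = 0.4697.

0.4697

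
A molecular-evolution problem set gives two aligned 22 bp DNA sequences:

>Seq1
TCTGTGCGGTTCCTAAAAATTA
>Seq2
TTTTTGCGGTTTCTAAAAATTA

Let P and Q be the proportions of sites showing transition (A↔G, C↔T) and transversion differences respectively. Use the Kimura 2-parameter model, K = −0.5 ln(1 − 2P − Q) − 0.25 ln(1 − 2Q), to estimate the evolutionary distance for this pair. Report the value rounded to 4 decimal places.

Differing sites — 2:C/T (Ti); 4:G/T (Tv); 12:C/T (Ti).
Of the 3 differences, 2 transitions and 1 transversion over 22 sites: P = 2/22 = 0.090909, Q = 1/22 = 0.045455.
d = −0.5·ln(0.772727) − 0.25·ln(0.909090) = −0.5·(-0.257829) − 0.25·(-0.095311) = 0.1527.

0.1527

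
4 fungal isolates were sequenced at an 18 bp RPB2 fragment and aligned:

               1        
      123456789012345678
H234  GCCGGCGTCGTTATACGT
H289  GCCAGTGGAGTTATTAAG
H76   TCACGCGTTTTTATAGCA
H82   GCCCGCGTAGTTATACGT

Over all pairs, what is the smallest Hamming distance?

2

Pairwise Hamming distances:
  H234 vs H289: 8
  H234 vs H76: 8
  H234 vs H82: 2
  H289 vs H76: 11
  H289 vs H82: 7
  H76 vs H82: 7
The smallest is 2, between H234 and H82.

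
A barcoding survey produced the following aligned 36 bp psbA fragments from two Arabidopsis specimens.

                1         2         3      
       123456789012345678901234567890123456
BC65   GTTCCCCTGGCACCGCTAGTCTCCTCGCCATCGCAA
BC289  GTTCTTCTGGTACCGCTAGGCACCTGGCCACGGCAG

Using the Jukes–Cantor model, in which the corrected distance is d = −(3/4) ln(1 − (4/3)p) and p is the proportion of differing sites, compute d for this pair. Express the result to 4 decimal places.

0.3041

Mismatches occur at site 5 (C/T), site 6 (C/T), site 11 (C/T), site 20 (T/G), site 22 (T/A), site 26 (C/G), site 31 (T/C), site 32 (C/G), site 36 (A/G).
p = 9/36 = 0.250000.
d = −0.75 · ln(1 − (4/3)·0.250000) = −0.75 · ln(0.666667) = −0.75 · (-0.405465) = 0.3041.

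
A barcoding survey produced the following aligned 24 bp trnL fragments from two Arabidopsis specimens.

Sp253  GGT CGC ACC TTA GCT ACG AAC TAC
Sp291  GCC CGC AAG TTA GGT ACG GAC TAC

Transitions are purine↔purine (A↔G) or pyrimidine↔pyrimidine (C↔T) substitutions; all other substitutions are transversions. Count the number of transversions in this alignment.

4

Differing sites — 2:G/C (Tv); 3:T/C (Ti); 8:C/A (Tv); 9:C/G (Tv); 14:C/G (Tv); 19:A/G (Ti).
Of the 6 differences, 2 transitions and 4 transversions, so the answer is 4.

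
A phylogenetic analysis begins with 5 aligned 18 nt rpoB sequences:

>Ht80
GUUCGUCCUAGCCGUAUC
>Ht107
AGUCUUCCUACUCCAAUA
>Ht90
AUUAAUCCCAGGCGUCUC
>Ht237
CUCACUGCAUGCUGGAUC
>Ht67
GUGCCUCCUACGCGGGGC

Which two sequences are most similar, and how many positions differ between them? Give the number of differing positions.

6

Pairwise Hamming distances:
  Ht80 vs Ht107: 8
  Ht80 vs Ht90: 6
  Ht80 vs Ht237: 9
  Ht80 vs Ht67: 7
  Ht107 vs Ht90: 10
  Ht107 vs Ht237: 14
  Ht107 vs Ht67: 10
  Ht90 vs Ht237: 10
  Ht90 vs Ht67: 9
  Ht237 vs Ht67: 11
The smallest is 6, between Ht80 and Ht90.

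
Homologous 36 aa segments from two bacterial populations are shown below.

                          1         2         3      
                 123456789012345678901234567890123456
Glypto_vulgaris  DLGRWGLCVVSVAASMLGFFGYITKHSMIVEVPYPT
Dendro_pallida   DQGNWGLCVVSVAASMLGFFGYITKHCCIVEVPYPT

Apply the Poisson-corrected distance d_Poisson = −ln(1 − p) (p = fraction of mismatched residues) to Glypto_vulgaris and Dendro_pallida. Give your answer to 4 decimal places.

Mismatches occur at site 2 (L→Q), site 4 (R→N), site 27 (S→C), site 28 (M→C).
p = 4/36 = 0.111111.
d = −ln(1 − 0.111111) = −ln(0.888889) = 0.1178.

0.1178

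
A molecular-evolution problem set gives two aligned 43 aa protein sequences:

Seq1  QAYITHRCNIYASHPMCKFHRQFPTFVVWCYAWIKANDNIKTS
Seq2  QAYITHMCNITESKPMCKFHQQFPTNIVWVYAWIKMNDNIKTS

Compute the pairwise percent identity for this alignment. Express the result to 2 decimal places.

79.07%

The sequences differ at positions 7 (R/M), 11 (Y/T), 12 (A/E), 14 (H/K), 21 (R/Q), 26 (F/N), 27 (V/I), 30 (C/V), 36 (A/M).
34 of the 43 sites match, so the percent identity is 34/43 × 100 = 79.07%.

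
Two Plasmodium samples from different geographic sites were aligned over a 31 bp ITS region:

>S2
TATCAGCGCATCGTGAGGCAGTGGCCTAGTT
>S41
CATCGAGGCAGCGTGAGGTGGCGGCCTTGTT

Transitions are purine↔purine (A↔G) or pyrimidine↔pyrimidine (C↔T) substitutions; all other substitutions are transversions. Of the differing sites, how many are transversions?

3

Mismatches occur at site 1 (T↔C, transition), site 5 (A↔G, transition), site 6 (G↔A, transition), site 7 (C↔G, transversion), site 11 (T↔G, transversion), site 19 (C↔T, transition), site 20 (A↔G, transition), site 22 (T↔C, transition), site 28 (A↔T, transversion).
Of the 9 differences, 6 transitions and 3 transversions, so the answer is 3.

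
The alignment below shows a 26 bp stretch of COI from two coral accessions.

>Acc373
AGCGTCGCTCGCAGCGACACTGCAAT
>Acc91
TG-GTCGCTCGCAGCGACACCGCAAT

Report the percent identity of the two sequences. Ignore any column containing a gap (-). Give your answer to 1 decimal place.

Excluding the 1 gap column leaves 25 comparable sites.
Differing sites — 1:A/T; 21:T/C.
23 of the 25 comparable sites match, so the percent identity is 23/25 × 100 = 92.0%.

92.0%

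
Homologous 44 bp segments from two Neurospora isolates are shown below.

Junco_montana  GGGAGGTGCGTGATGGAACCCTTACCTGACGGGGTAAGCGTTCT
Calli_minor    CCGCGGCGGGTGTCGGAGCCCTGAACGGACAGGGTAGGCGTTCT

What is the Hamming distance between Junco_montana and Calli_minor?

Mismatches occur at site 1 (G→C), site 2 (G→C), site 4 (A→C), site 7 (T→C), site 9 (C→G), site 13 (A→T), site 14 (T→C), site 18 (A→G), site 23 (T→G), site 25 (C→A), site 27 (T→G), site 31 (G→A), site 37 (A→G).
That gives 13 mismatches out of 44 aligned sites, so the Hamming distance is 13.

13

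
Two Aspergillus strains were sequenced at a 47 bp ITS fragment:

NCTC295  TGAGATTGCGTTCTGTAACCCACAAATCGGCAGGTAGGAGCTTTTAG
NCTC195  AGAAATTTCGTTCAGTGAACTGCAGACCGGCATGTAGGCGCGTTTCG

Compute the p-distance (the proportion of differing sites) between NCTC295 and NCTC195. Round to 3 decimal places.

0.298

Mismatches occur at site 1 (T→A), site 4 (G→A), site 8 (G→T), site 14 (T→A), site 17 (A→G), site 19 (C→A), site 21 (C→T), site 22 (A→G), site 25 (A→G), site 27 (T→C), site 33 (G→T), site 39 (A→C), site 42 (T→G), site 46 (A→C).
There are 14 differences over 47 sites, so p = 14/47 = 0.298.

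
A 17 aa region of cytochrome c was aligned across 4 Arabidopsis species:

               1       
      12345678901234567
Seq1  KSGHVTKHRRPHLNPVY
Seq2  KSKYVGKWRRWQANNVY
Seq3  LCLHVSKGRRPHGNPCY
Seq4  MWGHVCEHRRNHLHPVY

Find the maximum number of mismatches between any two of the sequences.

Pairwise Hamming distances:
  Seq1 vs Seq2: 8
  Seq1 vs Seq3: 7
  Seq1 vs Seq4: 6
  Seq2 vs Seq3: 11
  Seq2 vs Seq4: 12
  Seq3 vs Seq4: 10
The largest is 12, between Seq2 and Seq4.

12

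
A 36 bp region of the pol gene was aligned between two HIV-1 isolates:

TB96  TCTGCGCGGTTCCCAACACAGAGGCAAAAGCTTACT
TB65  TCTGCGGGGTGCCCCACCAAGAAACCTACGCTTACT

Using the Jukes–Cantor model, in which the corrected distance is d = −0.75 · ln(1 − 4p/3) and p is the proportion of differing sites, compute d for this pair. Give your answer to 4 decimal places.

0.3470

Differing sites — 7:C/G; 11:T/G; 15:A/C; 18:A/C; 19:C/A; 23:G/A; 24:G/A; 26:A/C; 27:A/T; 29:A/C.
p = 10/36 = 0.277778.
d = −0.75 · ln(1 − (4/3)·0.277778) = −0.75 · ln(0.629629) = −0.75 · (-0.462625) = 0.3470.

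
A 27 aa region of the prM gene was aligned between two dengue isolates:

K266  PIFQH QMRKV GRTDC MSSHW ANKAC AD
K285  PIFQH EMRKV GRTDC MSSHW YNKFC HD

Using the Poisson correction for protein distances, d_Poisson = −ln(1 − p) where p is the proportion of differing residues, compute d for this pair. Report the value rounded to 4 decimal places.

Mismatches occur at site 6 (Q→E), site 21 (A→Y), site 24 (A→F), site 26 (A→H).
p = 4/27 = 0.148148.
d = −ln(1 − 0.148148) = −ln(0.851852) = 0.1603.

0.1603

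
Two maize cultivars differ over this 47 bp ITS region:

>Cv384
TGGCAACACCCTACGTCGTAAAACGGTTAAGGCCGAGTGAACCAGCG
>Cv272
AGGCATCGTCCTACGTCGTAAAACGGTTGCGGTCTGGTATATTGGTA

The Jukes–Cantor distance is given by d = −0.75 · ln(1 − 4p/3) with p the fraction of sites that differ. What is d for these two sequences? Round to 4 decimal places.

0.4537

Mismatches occur at site 1 (T→A), site 6 (A→T), site 8 (A→G), site 9 (C→T), site 29 (A→G), site 30 (A→C), site 33 (C→T), site 35 (G→T), site 36 (A→G), site 39 (G→A), site 40 (A→T), site 42 (C→T), site 43 (C→T), site 44 (A→G), site 46 (C→T), site 47 (G→A).
p = 16/47 = 0.340426.
d = −0.75 · ln(1 − (4/3)·0.340426) = −0.75 · ln(0.546099) = −0.75 · (-0.604955) = 0.4537.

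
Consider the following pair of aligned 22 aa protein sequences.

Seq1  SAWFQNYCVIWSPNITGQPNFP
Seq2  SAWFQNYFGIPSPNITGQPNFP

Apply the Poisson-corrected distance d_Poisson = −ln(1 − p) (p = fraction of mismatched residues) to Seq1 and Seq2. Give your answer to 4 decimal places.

Differing sites — 8:C/F; 9:V/G; 11:W/P.
p = 3/22 = 0.136364.
d = −ln(1 − 0.136364) = −ln(0.863636) = 0.1466.

0.1466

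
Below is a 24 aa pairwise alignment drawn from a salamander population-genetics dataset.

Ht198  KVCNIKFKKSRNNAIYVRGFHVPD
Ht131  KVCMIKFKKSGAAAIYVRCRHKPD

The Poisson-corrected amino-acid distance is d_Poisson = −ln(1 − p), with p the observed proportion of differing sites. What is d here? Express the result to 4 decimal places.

0.3448

Mismatches occur at site 4 (N/M), site 11 (R/G), site 12 (N/A), site 13 (N/A), site 19 (G/C), site 20 (F/R), site 22 (V/K).
p = 7/24 = 0.291667.
d = −ln(1 − 0.291667) = −ln(0.708333) = 0.3448.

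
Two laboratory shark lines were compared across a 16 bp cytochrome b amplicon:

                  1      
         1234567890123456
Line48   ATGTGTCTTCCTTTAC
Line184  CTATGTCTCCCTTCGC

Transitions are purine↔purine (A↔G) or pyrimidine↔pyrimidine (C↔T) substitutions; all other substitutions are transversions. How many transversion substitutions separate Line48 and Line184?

Mismatches occur at site 1 (A→C, transversion), site 3 (G→A, transition), site 9 (T→C, transition), site 14 (T→C, transition), site 15 (A→G, transition).
Of the 5 differences, 4 transitions and 1 transversion, so the answer is 1.

1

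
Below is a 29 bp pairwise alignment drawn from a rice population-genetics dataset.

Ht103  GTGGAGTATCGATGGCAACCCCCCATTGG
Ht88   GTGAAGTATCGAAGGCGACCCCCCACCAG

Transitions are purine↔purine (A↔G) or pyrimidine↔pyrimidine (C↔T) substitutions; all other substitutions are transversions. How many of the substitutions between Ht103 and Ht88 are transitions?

5

The sequences differ at positions 4 (G/A, transition), 13 (T/A, transversion), 17 (A/G, transition), 26 (T/C, transition), 27 (T/C, transition), 28 (G/A, transition).
Of the 6 differences, 5 transitions and 1 transversion, so the answer is 5.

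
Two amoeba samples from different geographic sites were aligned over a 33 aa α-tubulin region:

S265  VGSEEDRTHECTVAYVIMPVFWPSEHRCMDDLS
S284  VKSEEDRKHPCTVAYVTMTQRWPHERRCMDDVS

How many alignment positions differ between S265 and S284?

Mismatches occur at site 2 (G→K), site 8 (T→K), site 10 (E→P), site 17 (I→T), site 19 (P→T), site 20 (V→Q), site 21 (F→R), site 24 (S→H), site 26 (H→R), site 32 (L→V).
That gives 10 mismatches out of 33 aligned sites, so the Hamming distance is 10.

10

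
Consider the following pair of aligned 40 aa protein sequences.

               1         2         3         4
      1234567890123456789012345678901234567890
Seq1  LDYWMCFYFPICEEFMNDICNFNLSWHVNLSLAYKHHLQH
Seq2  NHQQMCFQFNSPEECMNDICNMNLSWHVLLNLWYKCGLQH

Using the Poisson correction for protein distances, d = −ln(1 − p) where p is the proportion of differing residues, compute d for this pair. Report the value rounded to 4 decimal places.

Mismatches occur at site 1 (L/N), site 2 (D/H), site 3 (Y/Q), site 4 (W/Q), site 8 (Y/Q), site 10 (P/N), site 11 (I/S), site 12 (C/P), site 15 (F/C), site 22 (F/M), site 29 (N/L), site 31 (S/N), site 33 (A/W), site 36 (H/C), site 37 (H/G).
p = 15/40 = 0.375000.
d = −ln(1 − 0.375000) = −ln(0.625000) = 0.4700.

0.4700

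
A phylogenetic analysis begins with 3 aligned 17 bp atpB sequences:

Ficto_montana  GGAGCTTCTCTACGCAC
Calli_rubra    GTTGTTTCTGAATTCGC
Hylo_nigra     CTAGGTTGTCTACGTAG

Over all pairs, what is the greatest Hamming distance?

Pairwise Hamming distances:
  Ficto_montana vs Calli_rubra: 8
  Ficto_montana vs Hylo_nigra: 6
  Calli_rubra vs Hylo_nigra: 11
The largest is 11, between Calli_rubra and Hylo_nigra.

11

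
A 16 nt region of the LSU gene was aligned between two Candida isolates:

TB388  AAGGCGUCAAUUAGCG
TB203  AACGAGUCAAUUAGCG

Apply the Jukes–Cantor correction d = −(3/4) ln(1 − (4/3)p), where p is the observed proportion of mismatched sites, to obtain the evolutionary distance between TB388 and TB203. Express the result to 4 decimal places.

Differing sites — 3:G/C; 5:C/A.
p = 2/16 = 0.125000.
d = −0.75 · ln(1 − (4/3)·0.125000) = −0.75 · ln(0.833333) = −0.75 · (-0.182322) = 0.1367.

0.1367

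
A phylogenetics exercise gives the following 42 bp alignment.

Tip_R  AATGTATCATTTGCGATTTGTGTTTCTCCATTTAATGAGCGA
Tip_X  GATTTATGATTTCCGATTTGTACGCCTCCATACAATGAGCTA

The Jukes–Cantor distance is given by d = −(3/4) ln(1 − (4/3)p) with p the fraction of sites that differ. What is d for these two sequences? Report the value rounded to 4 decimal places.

Differing sites — 1:A/G; 4:G/T; 8:C/G; 13:G/C; 22:G/A; 23:T/C; 24:T/G; 25:T/C; 32:T/A; 33:T/C; 41:G/T.
p = 11/42 = 0.261905.
d = −0.75 · ln(1 − (4/3)·0.261905) = −0.75 · ln(0.650793) = −0.75 · (-0.429564) = 0.3222.

0.3222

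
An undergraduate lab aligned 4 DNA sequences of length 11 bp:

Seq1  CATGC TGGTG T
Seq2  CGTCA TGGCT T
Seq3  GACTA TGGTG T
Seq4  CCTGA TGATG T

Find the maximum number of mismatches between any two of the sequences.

6

Pairwise Hamming distances:
  Seq1 vs Seq2: 5
  Seq1 vs Seq3: 4
  Seq1 vs Seq4: 3
  Seq2 vs Seq3: 6
  Seq2 vs Seq4: 5
  Seq3 vs Seq4: 5
The largest is 6, between Seq2 and Seq3.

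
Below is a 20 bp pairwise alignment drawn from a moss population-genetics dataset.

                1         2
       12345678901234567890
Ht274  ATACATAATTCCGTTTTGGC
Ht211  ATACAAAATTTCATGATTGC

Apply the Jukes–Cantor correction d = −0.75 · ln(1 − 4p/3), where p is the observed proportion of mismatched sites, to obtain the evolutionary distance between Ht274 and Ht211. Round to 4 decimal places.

0.3831

Mismatches occur at site 6 (T/A), site 11 (C/T), site 13 (G/A), site 15 (T/G), site 16 (T/A), site 18 (G/T).
p = 6/20 = 0.300000.
d = −0.75 · ln(1 − (4/3)·0.300000) = −0.75 · ln(0.600000) = −0.75 · (-0.510826) = 0.3831.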